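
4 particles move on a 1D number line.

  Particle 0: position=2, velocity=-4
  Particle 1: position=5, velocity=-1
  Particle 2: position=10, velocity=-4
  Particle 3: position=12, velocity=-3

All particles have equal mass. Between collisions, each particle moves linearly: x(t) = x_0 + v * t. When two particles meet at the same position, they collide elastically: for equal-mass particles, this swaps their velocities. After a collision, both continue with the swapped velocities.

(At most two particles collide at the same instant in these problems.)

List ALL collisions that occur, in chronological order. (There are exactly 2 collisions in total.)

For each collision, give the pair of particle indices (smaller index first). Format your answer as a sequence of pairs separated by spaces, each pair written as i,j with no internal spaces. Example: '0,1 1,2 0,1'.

Collision at t=5/3: particles 1 and 2 swap velocities; positions: p0=-14/3 p1=10/3 p2=10/3 p3=7; velocities now: v0=-4 v1=-4 v2=-1 v3=-3
Collision at t=7/2: particles 2 and 3 swap velocities; positions: p0=-12 p1=-4 p2=3/2 p3=3/2; velocities now: v0=-4 v1=-4 v2=-3 v3=-1

Answer: 1,2 2,3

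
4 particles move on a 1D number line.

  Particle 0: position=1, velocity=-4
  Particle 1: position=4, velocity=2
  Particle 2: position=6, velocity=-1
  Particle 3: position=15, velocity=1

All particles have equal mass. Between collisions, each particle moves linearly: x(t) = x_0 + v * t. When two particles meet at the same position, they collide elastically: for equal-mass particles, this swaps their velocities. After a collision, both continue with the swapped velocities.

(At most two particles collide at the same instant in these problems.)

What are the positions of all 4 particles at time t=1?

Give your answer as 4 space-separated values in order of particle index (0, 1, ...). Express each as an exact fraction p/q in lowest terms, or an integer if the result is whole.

Answer: -3 5 6 16

Derivation:
Collision at t=2/3: particles 1 and 2 swap velocities; positions: p0=-5/3 p1=16/3 p2=16/3 p3=47/3; velocities now: v0=-4 v1=-1 v2=2 v3=1
Advance to t=1 (no further collisions before then); velocities: v0=-4 v1=-1 v2=2 v3=1; positions = -3 5 6 16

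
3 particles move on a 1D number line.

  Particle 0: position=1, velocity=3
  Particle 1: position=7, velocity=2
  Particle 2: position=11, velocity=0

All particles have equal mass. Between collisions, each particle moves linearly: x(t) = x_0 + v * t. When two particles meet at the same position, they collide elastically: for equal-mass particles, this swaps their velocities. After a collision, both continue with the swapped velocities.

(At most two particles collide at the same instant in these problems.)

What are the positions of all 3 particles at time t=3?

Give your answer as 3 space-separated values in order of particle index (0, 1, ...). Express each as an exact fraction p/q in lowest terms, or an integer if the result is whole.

Collision at t=2: particles 1 and 2 swap velocities; positions: p0=7 p1=11 p2=11; velocities now: v0=3 v1=0 v2=2
Advance to t=3 (no further collisions before then); velocities: v0=3 v1=0 v2=2; positions = 10 11 13

Answer: 10 11 13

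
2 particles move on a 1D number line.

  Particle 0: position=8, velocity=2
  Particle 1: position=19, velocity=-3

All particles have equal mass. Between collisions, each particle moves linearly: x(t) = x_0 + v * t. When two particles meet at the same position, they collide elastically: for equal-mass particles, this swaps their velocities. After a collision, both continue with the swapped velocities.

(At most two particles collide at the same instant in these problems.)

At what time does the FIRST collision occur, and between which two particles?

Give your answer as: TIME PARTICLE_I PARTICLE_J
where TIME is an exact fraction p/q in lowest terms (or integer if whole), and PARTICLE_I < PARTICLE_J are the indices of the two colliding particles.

Answer: 11/5 0 1

Derivation:
Pair (0,1): pos 8,19 vel 2,-3 -> gap=11, closing at 5/unit, collide at t=11/5
Earliest collision: t=11/5 between 0 and 1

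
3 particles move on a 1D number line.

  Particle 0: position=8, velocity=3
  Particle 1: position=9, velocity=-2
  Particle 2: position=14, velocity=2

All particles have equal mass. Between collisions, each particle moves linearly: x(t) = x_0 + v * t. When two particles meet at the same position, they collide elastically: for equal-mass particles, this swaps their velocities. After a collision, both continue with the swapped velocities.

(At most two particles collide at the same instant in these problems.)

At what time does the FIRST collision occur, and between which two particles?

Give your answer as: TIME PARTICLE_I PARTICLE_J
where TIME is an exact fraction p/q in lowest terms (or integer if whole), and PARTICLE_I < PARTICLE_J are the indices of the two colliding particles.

Pair (0,1): pos 8,9 vel 3,-2 -> gap=1, closing at 5/unit, collide at t=1/5
Pair (1,2): pos 9,14 vel -2,2 -> not approaching (rel speed -4 <= 0)
Earliest collision: t=1/5 between 0 and 1

Answer: 1/5 0 1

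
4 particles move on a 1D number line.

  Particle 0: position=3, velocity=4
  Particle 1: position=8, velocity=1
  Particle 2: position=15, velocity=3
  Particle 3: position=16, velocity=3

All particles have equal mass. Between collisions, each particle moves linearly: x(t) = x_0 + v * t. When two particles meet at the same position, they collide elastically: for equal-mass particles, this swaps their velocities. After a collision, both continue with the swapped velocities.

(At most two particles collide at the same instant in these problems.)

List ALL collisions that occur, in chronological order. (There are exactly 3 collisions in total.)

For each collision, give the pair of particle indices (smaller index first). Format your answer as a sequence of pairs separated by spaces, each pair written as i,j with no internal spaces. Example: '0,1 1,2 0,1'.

Collision at t=5/3: particles 0 and 1 swap velocities; positions: p0=29/3 p1=29/3 p2=20 p3=21; velocities now: v0=1 v1=4 v2=3 v3=3
Collision at t=12: particles 1 and 2 swap velocities; positions: p0=20 p1=51 p2=51 p3=52; velocities now: v0=1 v1=3 v2=4 v3=3
Collision at t=13: particles 2 and 3 swap velocities; positions: p0=21 p1=54 p2=55 p3=55; velocities now: v0=1 v1=3 v2=3 v3=4

Answer: 0,1 1,2 2,3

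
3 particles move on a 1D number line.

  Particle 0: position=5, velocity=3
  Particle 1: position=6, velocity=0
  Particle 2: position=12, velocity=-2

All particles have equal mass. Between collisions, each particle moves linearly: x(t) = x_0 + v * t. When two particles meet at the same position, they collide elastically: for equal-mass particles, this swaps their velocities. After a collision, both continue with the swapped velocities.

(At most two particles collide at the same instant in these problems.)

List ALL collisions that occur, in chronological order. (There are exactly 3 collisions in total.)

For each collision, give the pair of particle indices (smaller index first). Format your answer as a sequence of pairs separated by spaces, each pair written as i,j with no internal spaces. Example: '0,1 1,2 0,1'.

Answer: 0,1 1,2 0,1

Derivation:
Collision at t=1/3: particles 0 and 1 swap velocities; positions: p0=6 p1=6 p2=34/3; velocities now: v0=0 v1=3 v2=-2
Collision at t=7/5: particles 1 and 2 swap velocities; positions: p0=6 p1=46/5 p2=46/5; velocities now: v0=0 v1=-2 v2=3
Collision at t=3: particles 0 and 1 swap velocities; positions: p0=6 p1=6 p2=14; velocities now: v0=-2 v1=0 v2=3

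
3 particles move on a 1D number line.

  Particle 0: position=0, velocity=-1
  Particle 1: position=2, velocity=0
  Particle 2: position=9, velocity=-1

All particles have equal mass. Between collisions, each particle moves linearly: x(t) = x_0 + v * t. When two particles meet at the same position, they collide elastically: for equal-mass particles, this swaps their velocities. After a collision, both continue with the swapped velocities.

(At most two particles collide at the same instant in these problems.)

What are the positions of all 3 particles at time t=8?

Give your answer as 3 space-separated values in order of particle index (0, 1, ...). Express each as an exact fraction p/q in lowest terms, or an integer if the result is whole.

Collision at t=7: particles 1 and 2 swap velocities; positions: p0=-7 p1=2 p2=2; velocities now: v0=-1 v1=-1 v2=0
Advance to t=8 (no further collisions before then); velocities: v0=-1 v1=-1 v2=0; positions = -8 1 2

Answer: -8 1 2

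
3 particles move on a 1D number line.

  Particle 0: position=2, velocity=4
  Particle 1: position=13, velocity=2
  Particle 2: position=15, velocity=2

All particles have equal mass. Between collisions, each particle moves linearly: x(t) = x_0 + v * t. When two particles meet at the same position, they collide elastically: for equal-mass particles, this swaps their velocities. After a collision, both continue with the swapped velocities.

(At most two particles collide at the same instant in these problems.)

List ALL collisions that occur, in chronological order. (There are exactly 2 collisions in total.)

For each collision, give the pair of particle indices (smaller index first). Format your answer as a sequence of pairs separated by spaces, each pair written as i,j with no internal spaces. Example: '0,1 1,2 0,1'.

Collision at t=11/2: particles 0 and 1 swap velocities; positions: p0=24 p1=24 p2=26; velocities now: v0=2 v1=4 v2=2
Collision at t=13/2: particles 1 and 2 swap velocities; positions: p0=26 p1=28 p2=28; velocities now: v0=2 v1=2 v2=4

Answer: 0,1 1,2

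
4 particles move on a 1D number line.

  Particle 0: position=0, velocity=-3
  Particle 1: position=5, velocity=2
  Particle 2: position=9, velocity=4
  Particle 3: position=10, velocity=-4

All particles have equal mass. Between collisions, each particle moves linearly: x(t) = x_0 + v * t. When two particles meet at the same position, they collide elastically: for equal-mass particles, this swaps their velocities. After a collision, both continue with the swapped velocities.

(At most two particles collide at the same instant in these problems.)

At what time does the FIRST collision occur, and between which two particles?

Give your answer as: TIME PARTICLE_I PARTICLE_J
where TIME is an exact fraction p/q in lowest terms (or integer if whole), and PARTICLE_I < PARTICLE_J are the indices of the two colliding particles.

Pair (0,1): pos 0,5 vel -3,2 -> not approaching (rel speed -5 <= 0)
Pair (1,2): pos 5,9 vel 2,4 -> not approaching (rel speed -2 <= 0)
Pair (2,3): pos 9,10 vel 4,-4 -> gap=1, closing at 8/unit, collide at t=1/8
Earliest collision: t=1/8 between 2 and 3

Answer: 1/8 2 3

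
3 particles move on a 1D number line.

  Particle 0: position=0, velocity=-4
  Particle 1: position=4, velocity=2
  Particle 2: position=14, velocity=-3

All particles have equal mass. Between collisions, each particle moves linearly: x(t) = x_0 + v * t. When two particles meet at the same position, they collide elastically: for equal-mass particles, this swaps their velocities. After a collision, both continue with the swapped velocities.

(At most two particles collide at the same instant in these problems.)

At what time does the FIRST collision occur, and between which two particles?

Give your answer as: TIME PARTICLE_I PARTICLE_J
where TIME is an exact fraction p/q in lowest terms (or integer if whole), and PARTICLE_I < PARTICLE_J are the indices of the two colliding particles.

Pair (0,1): pos 0,4 vel -4,2 -> not approaching (rel speed -6 <= 0)
Pair (1,2): pos 4,14 vel 2,-3 -> gap=10, closing at 5/unit, collide at t=2
Earliest collision: t=2 between 1 and 2

Answer: 2 1 2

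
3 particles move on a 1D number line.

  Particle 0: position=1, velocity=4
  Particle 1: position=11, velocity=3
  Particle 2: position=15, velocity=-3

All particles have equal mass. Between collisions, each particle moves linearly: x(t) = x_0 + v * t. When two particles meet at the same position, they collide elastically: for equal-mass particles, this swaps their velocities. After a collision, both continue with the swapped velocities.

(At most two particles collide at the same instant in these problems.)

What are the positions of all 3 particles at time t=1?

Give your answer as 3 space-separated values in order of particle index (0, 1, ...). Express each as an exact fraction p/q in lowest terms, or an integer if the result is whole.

Answer: 5 12 14

Derivation:
Collision at t=2/3: particles 1 and 2 swap velocities; positions: p0=11/3 p1=13 p2=13; velocities now: v0=4 v1=-3 v2=3
Advance to t=1 (no further collisions before then); velocities: v0=4 v1=-3 v2=3; positions = 5 12 14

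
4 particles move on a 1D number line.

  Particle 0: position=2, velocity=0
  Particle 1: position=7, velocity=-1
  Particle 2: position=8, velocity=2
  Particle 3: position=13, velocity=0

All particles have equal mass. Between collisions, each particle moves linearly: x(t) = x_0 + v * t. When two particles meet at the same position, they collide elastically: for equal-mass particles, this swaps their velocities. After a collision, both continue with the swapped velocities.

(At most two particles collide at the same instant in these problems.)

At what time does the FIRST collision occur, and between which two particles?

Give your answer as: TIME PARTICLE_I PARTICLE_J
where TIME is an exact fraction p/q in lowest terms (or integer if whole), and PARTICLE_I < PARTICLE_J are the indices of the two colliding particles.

Answer: 5/2 2 3

Derivation:
Pair (0,1): pos 2,7 vel 0,-1 -> gap=5, closing at 1/unit, collide at t=5
Pair (1,2): pos 7,8 vel -1,2 -> not approaching (rel speed -3 <= 0)
Pair (2,3): pos 8,13 vel 2,0 -> gap=5, closing at 2/unit, collide at t=5/2
Earliest collision: t=5/2 between 2 and 3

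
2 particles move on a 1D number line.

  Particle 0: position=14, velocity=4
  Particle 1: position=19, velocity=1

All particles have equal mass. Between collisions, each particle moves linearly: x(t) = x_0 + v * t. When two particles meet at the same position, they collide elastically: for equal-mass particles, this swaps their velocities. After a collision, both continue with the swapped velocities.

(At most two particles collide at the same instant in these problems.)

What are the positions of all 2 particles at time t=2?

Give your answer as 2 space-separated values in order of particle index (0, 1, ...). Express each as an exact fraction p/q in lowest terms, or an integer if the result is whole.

Answer: 21 22

Derivation:
Collision at t=5/3: particles 0 and 1 swap velocities; positions: p0=62/3 p1=62/3; velocities now: v0=1 v1=4
Advance to t=2 (no further collisions before then); velocities: v0=1 v1=4; positions = 21 22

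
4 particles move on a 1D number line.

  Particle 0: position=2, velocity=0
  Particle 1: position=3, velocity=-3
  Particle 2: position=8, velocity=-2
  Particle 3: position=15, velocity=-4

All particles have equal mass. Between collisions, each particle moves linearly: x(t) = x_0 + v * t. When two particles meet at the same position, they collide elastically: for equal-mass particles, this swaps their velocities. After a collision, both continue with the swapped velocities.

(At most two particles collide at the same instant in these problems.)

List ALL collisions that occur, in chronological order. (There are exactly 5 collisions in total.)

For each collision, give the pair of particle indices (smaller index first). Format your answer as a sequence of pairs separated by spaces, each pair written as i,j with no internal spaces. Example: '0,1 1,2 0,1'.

Answer: 0,1 1,2 2,3 1,2 0,1

Derivation:
Collision at t=1/3: particles 0 and 1 swap velocities; positions: p0=2 p1=2 p2=22/3 p3=41/3; velocities now: v0=-3 v1=0 v2=-2 v3=-4
Collision at t=3: particles 1 and 2 swap velocities; positions: p0=-6 p1=2 p2=2 p3=3; velocities now: v0=-3 v1=-2 v2=0 v3=-4
Collision at t=13/4: particles 2 and 3 swap velocities; positions: p0=-27/4 p1=3/2 p2=2 p3=2; velocities now: v0=-3 v1=-2 v2=-4 v3=0
Collision at t=7/2: particles 1 and 2 swap velocities; positions: p0=-15/2 p1=1 p2=1 p3=2; velocities now: v0=-3 v1=-4 v2=-2 v3=0
Collision at t=12: particles 0 and 1 swap velocities; positions: p0=-33 p1=-33 p2=-16 p3=2; velocities now: v0=-4 v1=-3 v2=-2 v3=0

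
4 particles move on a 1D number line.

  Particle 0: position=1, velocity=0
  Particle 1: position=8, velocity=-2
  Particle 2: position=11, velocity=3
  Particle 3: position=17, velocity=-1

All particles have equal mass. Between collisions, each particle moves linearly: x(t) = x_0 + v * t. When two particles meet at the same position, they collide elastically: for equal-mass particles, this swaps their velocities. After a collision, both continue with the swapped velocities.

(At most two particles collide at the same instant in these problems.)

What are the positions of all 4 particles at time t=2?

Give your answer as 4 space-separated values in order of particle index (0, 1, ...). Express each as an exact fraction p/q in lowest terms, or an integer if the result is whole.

Answer: 1 4 15 17

Derivation:
Collision at t=3/2: particles 2 and 3 swap velocities; positions: p0=1 p1=5 p2=31/2 p3=31/2; velocities now: v0=0 v1=-2 v2=-1 v3=3
Advance to t=2 (no further collisions before then); velocities: v0=0 v1=-2 v2=-1 v3=3; positions = 1 4 15 17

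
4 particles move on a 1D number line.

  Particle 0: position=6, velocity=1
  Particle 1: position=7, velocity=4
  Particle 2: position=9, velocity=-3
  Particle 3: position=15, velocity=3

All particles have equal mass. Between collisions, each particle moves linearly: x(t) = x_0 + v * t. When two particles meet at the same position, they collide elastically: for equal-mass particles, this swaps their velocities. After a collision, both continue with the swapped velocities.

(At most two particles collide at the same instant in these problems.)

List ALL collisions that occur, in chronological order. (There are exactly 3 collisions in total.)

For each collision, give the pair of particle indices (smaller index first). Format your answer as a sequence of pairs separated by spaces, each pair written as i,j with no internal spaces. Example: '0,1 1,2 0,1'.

Answer: 1,2 0,1 2,3

Derivation:
Collision at t=2/7: particles 1 and 2 swap velocities; positions: p0=44/7 p1=57/7 p2=57/7 p3=111/7; velocities now: v0=1 v1=-3 v2=4 v3=3
Collision at t=3/4: particles 0 and 1 swap velocities; positions: p0=27/4 p1=27/4 p2=10 p3=69/4; velocities now: v0=-3 v1=1 v2=4 v3=3
Collision at t=8: particles 2 and 3 swap velocities; positions: p0=-15 p1=14 p2=39 p3=39; velocities now: v0=-3 v1=1 v2=3 v3=4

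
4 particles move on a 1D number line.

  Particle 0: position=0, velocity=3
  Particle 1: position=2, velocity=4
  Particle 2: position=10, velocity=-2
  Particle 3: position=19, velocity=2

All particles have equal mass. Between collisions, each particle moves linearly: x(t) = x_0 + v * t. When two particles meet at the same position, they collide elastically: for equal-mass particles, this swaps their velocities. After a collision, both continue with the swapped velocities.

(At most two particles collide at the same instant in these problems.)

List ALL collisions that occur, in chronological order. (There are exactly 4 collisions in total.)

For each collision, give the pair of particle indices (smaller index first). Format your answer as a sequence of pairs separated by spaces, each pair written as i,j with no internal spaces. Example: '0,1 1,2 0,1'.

Collision at t=4/3: particles 1 and 2 swap velocities; positions: p0=4 p1=22/3 p2=22/3 p3=65/3; velocities now: v0=3 v1=-2 v2=4 v3=2
Collision at t=2: particles 0 and 1 swap velocities; positions: p0=6 p1=6 p2=10 p3=23; velocities now: v0=-2 v1=3 v2=4 v3=2
Collision at t=17/2: particles 2 and 3 swap velocities; positions: p0=-7 p1=51/2 p2=36 p3=36; velocities now: v0=-2 v1=3 v2=2 v3=4
Collision at t=19: particles 1 and 2 swap velocities; positions: p0=-28 p1=57 p2=57 p3=78; velocities now: v0=-2 v1=2 v2=3 v3=4

Answer: 1,2 0,1 2,3 1,2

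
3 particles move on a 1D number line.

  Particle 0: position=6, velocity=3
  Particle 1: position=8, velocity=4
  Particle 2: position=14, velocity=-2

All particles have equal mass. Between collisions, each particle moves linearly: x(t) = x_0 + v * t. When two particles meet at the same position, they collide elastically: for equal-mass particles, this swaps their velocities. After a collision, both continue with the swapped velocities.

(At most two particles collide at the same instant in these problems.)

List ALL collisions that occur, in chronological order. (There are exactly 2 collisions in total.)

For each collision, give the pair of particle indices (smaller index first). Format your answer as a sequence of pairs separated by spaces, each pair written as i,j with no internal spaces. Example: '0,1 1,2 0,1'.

Collision at t=1: particles 1 and 2 swap velocities; positions: p0=9 p1=12 p2=12; velocities now: v0=3 v1=-2 v2=4
Collision at t=8/5: particles 0 and 1 swap velocities; positions: p0=54/5 p1=54/5 p2=72/5; velocities now: v0=-2 v1=3 v2=4

Answer: 1,2 0,1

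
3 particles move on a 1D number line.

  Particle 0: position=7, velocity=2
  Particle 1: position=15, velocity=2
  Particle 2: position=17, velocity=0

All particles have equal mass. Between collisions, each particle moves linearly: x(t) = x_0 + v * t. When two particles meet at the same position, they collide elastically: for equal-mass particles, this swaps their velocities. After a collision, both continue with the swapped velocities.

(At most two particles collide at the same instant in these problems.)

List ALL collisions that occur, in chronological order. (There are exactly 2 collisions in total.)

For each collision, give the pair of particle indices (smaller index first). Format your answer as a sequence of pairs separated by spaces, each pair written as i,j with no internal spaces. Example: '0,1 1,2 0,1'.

Answer: 1,2 0,1

Derivation:
Collision at t=1: particles 1 and 2 swap velocities; positions: p0=9 p1=17 p2=17; velocities now: v0=2 v1=0 v2=2
Collision at t=5: particles 0 and 1 swap velocities; positions: p0=17 p1=17 p2=25; velocities now: v0=0 v1=2 v2=2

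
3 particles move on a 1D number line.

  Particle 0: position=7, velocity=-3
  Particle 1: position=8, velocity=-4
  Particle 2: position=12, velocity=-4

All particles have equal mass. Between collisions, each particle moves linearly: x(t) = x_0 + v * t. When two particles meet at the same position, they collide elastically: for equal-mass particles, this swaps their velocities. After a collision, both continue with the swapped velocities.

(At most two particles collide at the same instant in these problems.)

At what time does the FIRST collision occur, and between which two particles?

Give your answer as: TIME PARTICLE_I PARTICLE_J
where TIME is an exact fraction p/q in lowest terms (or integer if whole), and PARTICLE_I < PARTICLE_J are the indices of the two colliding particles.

Answer: 1 0 1

Derivation:
Pair (0,1): pos 7,8 vel -3,-4 -> gap=1, closing at 1/unit, collide at t=1
Pair (1,2): pos 8,12 vel -4,-4 -> not approaching (rel speed 0 <= 0)
Earliest collision: t=1 between 0 and 1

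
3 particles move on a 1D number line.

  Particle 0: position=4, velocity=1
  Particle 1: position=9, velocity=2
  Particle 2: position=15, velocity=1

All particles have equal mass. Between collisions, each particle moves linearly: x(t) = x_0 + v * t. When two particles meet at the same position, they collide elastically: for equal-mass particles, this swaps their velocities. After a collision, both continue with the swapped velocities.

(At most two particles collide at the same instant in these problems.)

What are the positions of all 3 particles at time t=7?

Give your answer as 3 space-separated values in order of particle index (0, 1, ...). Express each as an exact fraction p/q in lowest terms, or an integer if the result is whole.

Answer: 11 22 23

Derivation:
Collision at t=6: particles 1 and 2 swap velocities; positions: p0=10 p1=21 p2=21; velocities now: v0=1 v1=1 v2=2
Advance to t=7 (no further collisions before then); velocities: v0=1 v1=1 v2=2; positions = 11 22 23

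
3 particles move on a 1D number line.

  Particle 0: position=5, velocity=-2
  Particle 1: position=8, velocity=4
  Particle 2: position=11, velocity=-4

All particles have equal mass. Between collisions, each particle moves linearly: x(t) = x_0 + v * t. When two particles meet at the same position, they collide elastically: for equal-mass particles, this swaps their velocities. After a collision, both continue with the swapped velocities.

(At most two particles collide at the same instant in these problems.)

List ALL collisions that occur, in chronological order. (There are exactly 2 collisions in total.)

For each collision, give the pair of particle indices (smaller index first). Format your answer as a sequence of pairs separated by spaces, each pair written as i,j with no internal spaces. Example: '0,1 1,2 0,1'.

Answer: 1,2 0,1

Derivation:
Collision at t=3/8: particles 1 and 2 swap velocities; positions: p0=17/4 p1=19/2 p2=19/2; velocities now: v0=-2 v1=-4 v2=4
Collision at t=3: particles 0 and 1 swap velocities; positions: p0=-1 p1=-1 p2=20; velocities now: v0=-4 v1=-2 v2=4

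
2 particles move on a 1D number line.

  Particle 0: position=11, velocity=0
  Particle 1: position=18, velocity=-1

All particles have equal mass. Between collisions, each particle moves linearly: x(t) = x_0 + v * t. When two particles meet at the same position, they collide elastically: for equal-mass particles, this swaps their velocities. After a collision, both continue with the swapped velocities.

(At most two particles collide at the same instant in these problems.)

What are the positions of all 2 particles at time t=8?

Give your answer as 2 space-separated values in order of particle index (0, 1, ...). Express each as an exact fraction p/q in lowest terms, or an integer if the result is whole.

Collision at t=7: particles 0 and 1 swap velocities; positions: p0=11 p1=11; velocities now: v0=-1 v1=0
Advance to t=8 (no further collisions before then); velocities: v0=-1 v1=0; positions = 10 11

Answer: 10 11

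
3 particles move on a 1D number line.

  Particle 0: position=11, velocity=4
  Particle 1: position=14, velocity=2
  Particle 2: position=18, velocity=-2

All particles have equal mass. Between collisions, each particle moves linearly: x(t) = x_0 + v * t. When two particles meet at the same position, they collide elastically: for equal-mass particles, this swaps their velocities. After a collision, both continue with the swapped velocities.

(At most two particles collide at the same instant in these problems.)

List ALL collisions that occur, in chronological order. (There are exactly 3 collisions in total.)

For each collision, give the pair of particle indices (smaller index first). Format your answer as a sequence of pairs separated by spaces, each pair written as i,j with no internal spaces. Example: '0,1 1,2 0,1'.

Collision at t=1: particles 1 and 2 swap velocities; positions: p0=15 p1=16 p2=16; velocities now: v0=4 v1=-2 v2=2
Collision at t=7/6: particles 0 and 1 swap velocities; positions: p0=47/3 p1=47/3 p2=49/3; velocities now: v0=-2 v1=4 v2=2
Collision at t=3/2: particles 1 and 2 swap velocities; positions: p0=15 p1=17 p2=17; velocities now: v0=-2 v1=2 v2=4

Answer: 1,2 0,1 1,2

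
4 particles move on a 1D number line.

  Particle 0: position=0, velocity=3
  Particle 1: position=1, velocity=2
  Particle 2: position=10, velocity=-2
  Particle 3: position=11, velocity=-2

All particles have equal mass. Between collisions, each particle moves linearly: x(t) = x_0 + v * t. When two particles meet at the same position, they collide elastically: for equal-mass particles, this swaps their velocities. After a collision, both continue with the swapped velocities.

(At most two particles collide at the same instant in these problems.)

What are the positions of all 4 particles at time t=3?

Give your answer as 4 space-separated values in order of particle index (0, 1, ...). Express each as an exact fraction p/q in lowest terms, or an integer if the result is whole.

Collision at t=1: particles 0 and 1 swap velocities; positions: p0=3 p1=3 p2=8 p3=9; velocities now: v0=2 v1=3 v2=-2 v3=-2
Collision at t=2: particles 1 and 2 swap velocities; positions: p0=5 p1=6 p2=6 p3=7; velocities now: v0=2 v1=-2 v2=3 v3=-2
Collision at t=11/5: particles 2 and 3 swap velocities; positions: p0=27/5 p1=28/5 p2=33/5 p3=33/5; velocities now: v0=2 v1=-2 v2=-2 v3=3
Collision at t=9/4: particles 0 and 1 swap velocities; positions: p0=11/2 p1=11/2 p2=13/2 p3=27/4; velocities now: v0=-2 v1=2 v2=-2 v3=3
Collision at t=5/2: particles 1 and 2 swap velocities; positions: p0=5 p1=6 p2=6 p3=15/2; velocities now: v0=-2 v1=-2 v2=2 v3=3
Advance to t=3 (no further collisions before then); velocities: v0=-2 v1=-2 v2=2 v3=3; positions = 4 5 7 9

Answer: 4 5 7 9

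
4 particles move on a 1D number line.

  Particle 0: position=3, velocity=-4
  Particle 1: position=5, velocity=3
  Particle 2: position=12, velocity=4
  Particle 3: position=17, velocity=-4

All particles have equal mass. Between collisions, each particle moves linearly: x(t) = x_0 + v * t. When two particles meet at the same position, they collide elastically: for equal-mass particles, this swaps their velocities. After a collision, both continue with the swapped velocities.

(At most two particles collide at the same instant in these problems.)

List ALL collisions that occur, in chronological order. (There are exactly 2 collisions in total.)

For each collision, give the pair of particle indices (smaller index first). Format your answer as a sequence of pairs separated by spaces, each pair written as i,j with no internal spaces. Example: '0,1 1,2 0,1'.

Collision at t=5/8: particles 2 and 3 swap velocities; positions: p0=1/2 p1=55/8 p2=29/2 p3=29/2; velocities now: v0=-4 v1=3 v2=-4 v3=4
Collision at t=12/7: particles 1 and 2 swap velocities; positions: p0=-27/7 p1=71/7 p2=71/7 p3=132/7; velocities now: v0=-4 v1=-4 v2=3 v3=4

Answer: 2,3 1,2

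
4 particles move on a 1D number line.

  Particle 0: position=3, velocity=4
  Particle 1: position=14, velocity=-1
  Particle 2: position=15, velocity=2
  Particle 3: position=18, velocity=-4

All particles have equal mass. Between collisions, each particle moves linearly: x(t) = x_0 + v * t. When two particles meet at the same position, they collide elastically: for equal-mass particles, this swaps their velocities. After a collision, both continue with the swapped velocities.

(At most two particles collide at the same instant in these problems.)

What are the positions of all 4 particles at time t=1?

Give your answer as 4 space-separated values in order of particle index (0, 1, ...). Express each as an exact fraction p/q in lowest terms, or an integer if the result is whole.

Collision at t=1/2: particles 2 and 3 swap velocities; positions: p0=5 p1=27/2 p2=16 p3=16; velocities now: v0=4 v1=-1 v2=-4 v3=2
Advance to t=1 (no further collisions before then); velocities: v0=4 v1=-1 v2=-4 v3=2; positions = 7 13 14 17

Answer: 7 13 14 17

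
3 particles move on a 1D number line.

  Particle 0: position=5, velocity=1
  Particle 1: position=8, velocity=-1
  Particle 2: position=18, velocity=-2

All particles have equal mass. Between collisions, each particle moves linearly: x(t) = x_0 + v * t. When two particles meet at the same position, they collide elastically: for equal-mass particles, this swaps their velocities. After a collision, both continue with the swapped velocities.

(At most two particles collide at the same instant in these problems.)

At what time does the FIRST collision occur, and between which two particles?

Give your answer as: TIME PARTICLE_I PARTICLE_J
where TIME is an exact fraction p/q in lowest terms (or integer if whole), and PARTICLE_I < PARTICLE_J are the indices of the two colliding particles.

Pair (0,1): pos 5,8 vel 1,-1 -> gap=3, closing at 2/unit, collide at t=3/2
Pair (1,2): pos 8,18 vel -1,-2 -> gap=10, closing at 1/unit, collide at t=10
Earliest collision: t=3/2 between 0 and 1

Answer: 3/2 0 1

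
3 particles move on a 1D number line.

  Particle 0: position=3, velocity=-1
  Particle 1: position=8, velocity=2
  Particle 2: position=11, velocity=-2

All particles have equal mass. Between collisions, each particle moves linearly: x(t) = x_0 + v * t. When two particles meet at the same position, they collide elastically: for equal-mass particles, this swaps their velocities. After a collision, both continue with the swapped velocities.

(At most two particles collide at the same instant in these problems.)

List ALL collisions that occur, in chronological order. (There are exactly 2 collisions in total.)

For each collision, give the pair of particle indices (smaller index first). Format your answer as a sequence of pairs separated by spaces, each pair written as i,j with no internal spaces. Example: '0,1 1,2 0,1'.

Answer: 1,2 0,1

Derivation:
Collision at t=3/4: particles 1 and 2 swap velocities; positions: p0=9/4 p1=19/2 p2=19/2; velocities now: v0=-1 v1=-2 v2=2
Collision at t=8: particles 0 and 1 swap velocities; positions: p0=-5 p1=-5 p2=24; velocities now: v0=-2 v1=-1 v2=2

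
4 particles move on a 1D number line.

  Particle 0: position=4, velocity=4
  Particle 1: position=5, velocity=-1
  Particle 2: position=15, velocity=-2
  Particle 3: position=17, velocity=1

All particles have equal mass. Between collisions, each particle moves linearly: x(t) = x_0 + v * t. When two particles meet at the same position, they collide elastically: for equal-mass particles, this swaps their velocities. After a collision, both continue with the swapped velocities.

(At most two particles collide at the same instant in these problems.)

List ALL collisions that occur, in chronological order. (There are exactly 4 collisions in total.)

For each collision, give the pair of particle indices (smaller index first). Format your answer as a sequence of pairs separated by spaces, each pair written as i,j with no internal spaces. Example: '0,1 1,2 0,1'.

Answer: 0,1 1,2 2,3 0,1

Derivation:
Collision at t=1/5: particles 0 and 1 swap velocities; positions: p0=24/5 p1=24/5 p2=73/5 p3=86/5; velocities now: v0=-1 v1=4 v2=-2 v3=1
Collision at t=11/6: particles 1 and 2 swap velocities; positions: p0=19/6 p1=34/3 p2=34/3 p3=113/6; velocities now: v0=-1 v1=-2 v2=4 v3=1
Collision at t=13/3: particles 2 and 3 swap velocities; positions: p0=2/3 p1=19/3 p2=64/3 p3=64/3; velocities now: v0=-1 v1=-2 v2=1 v3=4
Collision at t=10: particles 0 and 1 swap velocities; positions: p0=-5 p1=-5 p2=27 p3=44; velocities now: v0=-2 v1=-1 v2=1 v3=4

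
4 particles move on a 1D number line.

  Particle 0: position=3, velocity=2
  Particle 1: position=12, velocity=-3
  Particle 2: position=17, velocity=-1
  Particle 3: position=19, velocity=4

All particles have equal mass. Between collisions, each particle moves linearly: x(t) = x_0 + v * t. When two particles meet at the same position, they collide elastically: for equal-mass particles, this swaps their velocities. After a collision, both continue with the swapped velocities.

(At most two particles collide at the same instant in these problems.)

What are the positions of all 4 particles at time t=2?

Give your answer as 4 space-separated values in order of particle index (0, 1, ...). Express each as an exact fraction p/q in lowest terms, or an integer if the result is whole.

Answer: 6 7 15 27

Derivation:
Collision at t=9/5: particles 0 and 1 swap velocities; positions: p0=33/5 p1=33/5 p2=76/5 p3=131/5; velocities now: v0=-3 v1=2 v2=-1 v3=4
Advance to t=2 (no further collisions before then); velocities: v0=-3 v1=2 v2=-1 v3=4; positions = 6 7 15 27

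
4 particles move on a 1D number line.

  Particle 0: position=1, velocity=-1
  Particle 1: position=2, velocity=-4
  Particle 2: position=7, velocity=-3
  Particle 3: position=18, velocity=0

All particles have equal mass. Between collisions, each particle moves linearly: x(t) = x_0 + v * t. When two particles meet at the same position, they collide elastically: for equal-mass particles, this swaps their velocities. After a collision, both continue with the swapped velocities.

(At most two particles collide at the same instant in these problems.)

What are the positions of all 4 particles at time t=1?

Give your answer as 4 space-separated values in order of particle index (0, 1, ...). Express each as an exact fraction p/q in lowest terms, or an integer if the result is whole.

Collision at t=1/3: particles 0 and 1 swap velocities; positions: p0=2/3 p1=2/3 p2=6 p3=18; velocities now: v0=-4 v1=-1 v2=-3 v3=0
Advance to t=1 (no further collisions before then); velocities: v0=-4 v1=-1 v2=-3 v3=0; positions = -2 0 4 18

Answer: -2 0 4 18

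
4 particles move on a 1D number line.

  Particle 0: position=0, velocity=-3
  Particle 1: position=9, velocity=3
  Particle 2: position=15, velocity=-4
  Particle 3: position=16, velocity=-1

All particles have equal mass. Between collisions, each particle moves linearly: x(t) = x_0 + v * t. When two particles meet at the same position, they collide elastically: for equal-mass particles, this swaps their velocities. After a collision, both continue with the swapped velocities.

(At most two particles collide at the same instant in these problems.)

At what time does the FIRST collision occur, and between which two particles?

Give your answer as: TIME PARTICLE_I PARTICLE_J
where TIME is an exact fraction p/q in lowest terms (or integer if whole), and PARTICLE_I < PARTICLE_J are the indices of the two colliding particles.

Pair (0,1): pos 0,9 vel -3,3 -> not approaching (rel speed -6 <= 0)
Pair (1,2): pos 9,15 vel 3,-4 -> gap=6, closing at 7/unit, collide at t=6/7
Pair (2,3): pos 15,16 vel -4,-1 -> not approaching (rel speed -3 <= 0)
Earliest collision: t=6/7 between 1 and 2

Answer: 6/7 1 2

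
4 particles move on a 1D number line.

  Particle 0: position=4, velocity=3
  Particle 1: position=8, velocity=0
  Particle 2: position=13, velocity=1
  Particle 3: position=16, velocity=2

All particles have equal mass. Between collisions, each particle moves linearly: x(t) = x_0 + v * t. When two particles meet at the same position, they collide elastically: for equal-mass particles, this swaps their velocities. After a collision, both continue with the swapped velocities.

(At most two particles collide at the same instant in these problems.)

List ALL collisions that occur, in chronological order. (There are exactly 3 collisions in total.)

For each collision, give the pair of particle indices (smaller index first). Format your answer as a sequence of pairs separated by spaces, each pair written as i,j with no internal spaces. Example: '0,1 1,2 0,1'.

Collision at t=4/3: particles 0 and 1 swap velocities; positions: p0=8 p1=8 p2=43/3 p3=56/3; velocities now: v0=0 v1=3 v2=1 v3=2
Collision at t=9/2: particles 1 and 2 swap velocities; positions: p0=8 p1=35/2 p2=35/2 p3=25; velocities now: v0=0 v1=1 v2=3 v3=2
Collision at t=12: particles 2 and 3 swap velocities; positions: p0=8 p1=25 p2=40 p3=40; velocities now: v0=0 v1=1 v2=2 v3=3

Answer: 0,1 1,2 2,3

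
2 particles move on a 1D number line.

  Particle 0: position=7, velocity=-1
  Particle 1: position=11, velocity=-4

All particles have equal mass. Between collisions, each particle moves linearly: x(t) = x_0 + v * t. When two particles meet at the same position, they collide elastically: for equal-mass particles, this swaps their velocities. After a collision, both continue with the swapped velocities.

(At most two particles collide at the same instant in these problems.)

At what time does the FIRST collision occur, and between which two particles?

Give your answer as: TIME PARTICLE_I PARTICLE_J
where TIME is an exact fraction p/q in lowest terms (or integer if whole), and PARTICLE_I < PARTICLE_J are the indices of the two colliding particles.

Pair (0,1): pos 7,11 vel -1,-4 -> gap=4, closing at 3/unit, collide at t=4/3
Earliest collision: t=4/3 between 0 and 1

Answer: 4/3 0 1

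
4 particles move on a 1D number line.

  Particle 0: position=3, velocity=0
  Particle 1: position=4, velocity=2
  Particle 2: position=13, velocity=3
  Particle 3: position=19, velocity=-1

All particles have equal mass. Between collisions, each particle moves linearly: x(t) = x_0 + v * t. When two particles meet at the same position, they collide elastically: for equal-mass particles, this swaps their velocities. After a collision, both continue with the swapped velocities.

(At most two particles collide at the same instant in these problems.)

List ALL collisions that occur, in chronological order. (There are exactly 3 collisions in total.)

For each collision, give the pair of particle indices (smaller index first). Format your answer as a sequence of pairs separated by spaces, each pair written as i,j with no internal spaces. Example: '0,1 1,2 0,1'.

Answer: 2,3 1,2 0,1

Derivation:
Collision at t=3/2: particles 2 and 3 swap velocities; positions: p0=3 p1=7 p2=35/2 p3=35/2; velocities now: v0=0 v1=2 v2=-1 v3=3
Collision at t=5: particles 1 and 2 swap velocities; positions: p0=3 p1=14 p2=14 p3=28; velocities now: v0=0 v1=-1 v2=2 v3=3
Collision at t=16: particles 0 and 1 swap velocities; positions: p0=3 p1=3 p2=36 p3=61; velocities now: v0=-1 v1=0 v2=2 v3=3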